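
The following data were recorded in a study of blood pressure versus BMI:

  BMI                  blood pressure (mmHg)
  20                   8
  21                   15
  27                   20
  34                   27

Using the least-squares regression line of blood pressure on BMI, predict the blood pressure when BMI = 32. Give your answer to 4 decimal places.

25.1960

n = 4, Σx = 102, Σy = 70, Σxy = 1933, Σx² = 2726
Sxx = Σx² − (Σx)²/n = 2726 − 2601 = 125
Sxy = Σxy − (Σx)(Σy)/n = 1933 − 1785 = 148
b = Sxy/Sxx = 148/125 = 1.184
a = ȳ − b·x̄ = 17.5 − 1.184·25.5 = -12.692
ŷ(32) = a + b·32 = -12.692 + 1.184·32 = 25.196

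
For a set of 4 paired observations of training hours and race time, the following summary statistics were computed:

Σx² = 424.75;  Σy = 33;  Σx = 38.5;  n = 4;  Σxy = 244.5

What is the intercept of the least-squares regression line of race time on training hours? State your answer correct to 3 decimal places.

21.239

Sxx = Σx² − (Σx)²/n = 424.75 − 370.5625 = 54.1875
Sxy = Σxy − (Σx)(Σy)/n = 244.5 − 317.625 = -73.125
b = Sxy/Sxx = -73.125/54.1875 = -1.349481
a = ȳ − b·x̄ = 8.25 − (-1.349481)·9.625 = 21.238754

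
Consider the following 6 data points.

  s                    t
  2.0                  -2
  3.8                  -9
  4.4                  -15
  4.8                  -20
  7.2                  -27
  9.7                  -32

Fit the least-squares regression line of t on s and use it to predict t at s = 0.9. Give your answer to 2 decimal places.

-0.06

n = 6, Σx = 31.9, Σy = -105, Σxy = -705, Σx² = 206.77
Sxx = Σx² − (Σx)²/n = 206.77 − 169.601667 = 37.168333
Sxy = Σxy − (Σx)(Σy)/n = -705 − (-558.25) = -146.75
b = Sxy/Sxx = -146.75/37.168333 = -3.948253
a = ȳ − b·x̄ = -17.5 − (-3.948253)·5.316667 = 3.491547
ŷ(0.9) = a + b·0.9 = 3.491547 + (-3.948253)·0.9 = -0.061881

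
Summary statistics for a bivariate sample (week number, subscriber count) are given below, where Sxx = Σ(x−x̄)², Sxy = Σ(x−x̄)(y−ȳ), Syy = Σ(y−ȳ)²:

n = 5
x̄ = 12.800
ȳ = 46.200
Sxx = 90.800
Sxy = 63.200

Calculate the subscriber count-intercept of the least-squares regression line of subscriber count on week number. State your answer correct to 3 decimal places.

b = Sxy/Sxx = 63.2/90.8 = 0.696035
a = ȳ − b·x̄ = 46.2 − 0.696035·12.8 = 37.290749

37.291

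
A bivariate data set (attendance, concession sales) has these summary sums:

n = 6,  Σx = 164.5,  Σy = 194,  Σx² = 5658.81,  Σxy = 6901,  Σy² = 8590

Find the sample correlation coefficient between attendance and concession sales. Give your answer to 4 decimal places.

Sxx = Σx² − (Σx)²/n = 5658.81 − 4510.041667 = 1148.768333
Sxy = Σxy − (Σx)(Σy)/n = 6901 − 5318.833333 = 1582.166667
Syy = Σy² − (Σy)²/n = 8590 − 6272.666667 = 2317.333333
r = Sxy/√(Sxx·Syy) = 1582.166667/√(2662079.151111) = 1582.166667/1631.587923 = 0.969710

0.9697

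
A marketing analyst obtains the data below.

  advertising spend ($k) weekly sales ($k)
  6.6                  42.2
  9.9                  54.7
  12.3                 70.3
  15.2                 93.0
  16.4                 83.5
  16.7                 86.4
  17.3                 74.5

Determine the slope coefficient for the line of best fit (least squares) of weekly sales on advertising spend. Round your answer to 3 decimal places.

n = 7, Σx = 94.4, Σy = 504.6, Σxy = 7199.47, Σx² = 1371.04
Sxx = Σx² − (Σx)²/n = 1371.04 − 1273.051429 = 97.988571
Sxy = Σxy − (Σx)(Σy)/n = 7199.47 − 6804.891429 = 394.578571
b = Sxy/Sxx = 394.578571/97.988571 = 4.026782

4.027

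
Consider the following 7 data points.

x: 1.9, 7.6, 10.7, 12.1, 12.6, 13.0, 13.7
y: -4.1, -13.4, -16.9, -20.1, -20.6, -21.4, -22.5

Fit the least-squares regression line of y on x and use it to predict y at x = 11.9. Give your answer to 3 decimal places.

n = 7, Σx = 71.6, Σy = -119, Σxy = -1379.68, Σx² = 837.72
Sxx = Σx² − (Σx)²/n = 837.72 − 732.365714 = 105.354286
Sxy = Σxy − (Σx)(Σy)/n = -1379.68 − (-1217.2) = -162.48
b = Sxy/Sxx = -162.48/105.354286 = -1.542225
a = ȳ − b·x̄ = -17 − (-1.542225)·10.228571 = -1.225243
ŷ(11.9) = a + b·11.9 = -1.225243 + (-1.542225)·11.9 = -19.577719

-19.578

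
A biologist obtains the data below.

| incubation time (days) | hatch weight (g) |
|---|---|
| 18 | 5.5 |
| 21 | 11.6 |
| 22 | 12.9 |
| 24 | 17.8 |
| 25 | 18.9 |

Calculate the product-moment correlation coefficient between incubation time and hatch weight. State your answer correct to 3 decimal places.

0.997

n = 5, Σx = 110, Σy = 66.7, Σxy = 1526.1, Σx² = 2450, Σy² = 1005.27
Sxx = Σx² − (Σx)²/n = 2450 − 2420 = 30
Sxy = Σxy − (Σx)(Σy)/n = 1526.1 − 1467.4 = 58.7
Syy = Σy² − (Σy)²/n = 1005.27 − 889.778 = 115.492
r = Sxy/√(Sxx·Syy) = 58.7/√(3464.76) = 58.7/58.862212 = 0.997244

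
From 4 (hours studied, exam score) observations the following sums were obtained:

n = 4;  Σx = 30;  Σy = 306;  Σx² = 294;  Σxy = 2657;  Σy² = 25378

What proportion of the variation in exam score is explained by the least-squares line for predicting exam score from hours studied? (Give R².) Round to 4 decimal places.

Sxx = Σx² − (Σx)²/n = 294 − 225 = 69
Sxy = Σxy − (Σx)(Σy)/n = 2657 − 2295 = 362
Syy = Σy² − (Σy)²/n = 25378 − 23409 = 1969
R² = Sxy²/(Sxx·Syy) = (362)²/(69·1969) = 0.964545

0.9645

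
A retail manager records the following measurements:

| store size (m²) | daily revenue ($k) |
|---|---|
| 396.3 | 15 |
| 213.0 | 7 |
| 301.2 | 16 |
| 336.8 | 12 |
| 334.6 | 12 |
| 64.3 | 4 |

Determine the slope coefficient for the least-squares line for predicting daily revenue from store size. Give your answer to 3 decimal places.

n = 6, Σx = 1646.2, Σy = 66, Σxy = 20568.7, Σx² = 522670.02
Sxx = Σx² − (Σx)²/n = 522670.02 − 451662.406667 = 71007.613333
Sxy = Σxy − (Σx)(Σy)/n = 20568.7 − 18108.2 = 2460.5
b = Sxy/Sxx = 2460.5/71007.613333 = 0.034651

0.035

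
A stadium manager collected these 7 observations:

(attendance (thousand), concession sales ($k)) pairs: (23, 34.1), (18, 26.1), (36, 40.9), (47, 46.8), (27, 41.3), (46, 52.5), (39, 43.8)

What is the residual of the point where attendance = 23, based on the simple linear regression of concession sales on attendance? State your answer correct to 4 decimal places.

0.8390

n = 7, Σx = 236, Σy = 285.5, Σxy = 10164.4, Σx² = 8724
Sxx = Σx² − (Σx)²/n = 8724 − 7956.571429 = 767.428571
Sxy = Σxy − (Σx)(Σy)/n = 10164.4 − 9625.428571 = 538.971429
b = Sxy/Sxx = 538.971429/767.428571 = 0.702308
a = ȳ − b·x̄ = 40.785714 − 0.702308·33.714286 = 17.107893
ŷ(23) = 17.107893 + 0.702308·23 = 33.260983
residual = y − ŷ = 34.1 − 33.260983 = 0.839017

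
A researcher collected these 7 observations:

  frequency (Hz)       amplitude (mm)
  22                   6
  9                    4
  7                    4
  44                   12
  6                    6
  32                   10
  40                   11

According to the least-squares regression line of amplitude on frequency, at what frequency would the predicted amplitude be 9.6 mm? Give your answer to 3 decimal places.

n = 7, Σx = 160, Σy = 53, Σxy = 1520, Σx² = 5210
Sxx = Σx² − (Σx)²/n = 5210 − 3657.142857 = 1552.857143
Sxy = Σxy − (Σx)(Σy)/n = 1520 − 1211.428571 = 308.571429
b = Sxy/Sxx = 308.571429/1552.857143 = 0.198712
a = ȳ − b·x̄ = 7.571429 − 0.198712·22.857143 = 3.029439
Set a + b·x = 9.6: x = (9.6 − 3.029439) / 0.198712 = 33.065741

33.066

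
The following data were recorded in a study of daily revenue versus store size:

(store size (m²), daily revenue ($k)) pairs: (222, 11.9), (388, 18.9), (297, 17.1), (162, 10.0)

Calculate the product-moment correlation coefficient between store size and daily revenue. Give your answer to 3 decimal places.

0.974

n = 4, Σx = 1069, Σy = 57.9, Σxy = 16673.7, Σx² = 314281, Σy² = 891.23
Sxx = Σx² − (Σx)²/n = 314281 − 285690.25 = 28590.75
Sxy = Σxy − (Σx)(Σy)/n = 16673.7 − 15473.775 = 1199.925
Syy = Σy² − (Σy)²/n = 891.23 − 838.1025 = 53.1275
r = Sxy/√(Sxx·Syy) = 1199.925/√(1518955.070625) = 1199.925/1232.458953 = 0.973602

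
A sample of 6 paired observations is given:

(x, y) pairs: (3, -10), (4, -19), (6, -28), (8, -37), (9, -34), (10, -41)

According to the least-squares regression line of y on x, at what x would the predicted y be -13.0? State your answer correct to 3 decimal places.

n = 6, Σx = 40, Σy = -169, Σxy = -1286, Σx² = 306
Sxx = Σx² − (Σx)²/n = 306 − 266.666667 = 39.333333
Sxy = Σxy − (Σx)(Σy)/n = -1286 − (-1126.666667) = -159.333333
b = Sxy/Sxx = -159.333333/39.333333 = -4.050847
a = ȳ − b·x̄ = -28.166667 − (-4.050847)·6.666667 = -1.161017
Set a + b·x = -13.0: x = (-13.0 − (-1.161017)) / (-4.050847) = 2.922594

2.923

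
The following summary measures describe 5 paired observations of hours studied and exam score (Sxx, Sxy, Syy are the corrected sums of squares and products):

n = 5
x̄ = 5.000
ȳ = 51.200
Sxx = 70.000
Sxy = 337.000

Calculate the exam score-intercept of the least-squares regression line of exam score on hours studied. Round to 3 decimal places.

b = Sxy/Sxx = 337/70 = 4.814286
a = ȳ − b·x̄ = 51.2 − 4.814286·5 = 27.128571

27.129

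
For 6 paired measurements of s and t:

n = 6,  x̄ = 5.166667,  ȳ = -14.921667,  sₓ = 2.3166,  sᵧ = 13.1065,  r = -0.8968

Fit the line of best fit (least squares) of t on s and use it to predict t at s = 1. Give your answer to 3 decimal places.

6.219

b = r · sᵧ/sₓ = -0.8968 · 13.1065/2.3166 = -5.073776
a = ȳ − b·x̄ = -14.921667 − (-5.073776)·5.166667 = 11.292843
ŷ(1) = a + b·1 = 11.292843 + (-5.073776)·1 = 6.219068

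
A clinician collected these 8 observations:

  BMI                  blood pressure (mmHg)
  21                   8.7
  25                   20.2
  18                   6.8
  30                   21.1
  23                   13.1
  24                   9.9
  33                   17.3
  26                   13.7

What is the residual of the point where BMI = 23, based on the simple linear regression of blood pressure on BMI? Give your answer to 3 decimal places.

0.989

n = 8, Σx = 200, Σy = 110.8, Σxy = 2909.1, Σx² = 5160
Sxx = Σx² − (Σx)²/n = 5160 − 5000 = 160
Sxy = Σxy − (Σx)(Σy)/n = 2909.1 − 2770 = 139.1
b = Sxy/Sxx = 139.1/160 = 0.869375
a = ȳ − b·x̄ = 13.85 − 0.869375·25 = -7.884375
ŷ(23) = -7.884375 + 0.869375·23 = 12.11125
residual = y − ŷ = 13.1 − 12.11125 = 0.98875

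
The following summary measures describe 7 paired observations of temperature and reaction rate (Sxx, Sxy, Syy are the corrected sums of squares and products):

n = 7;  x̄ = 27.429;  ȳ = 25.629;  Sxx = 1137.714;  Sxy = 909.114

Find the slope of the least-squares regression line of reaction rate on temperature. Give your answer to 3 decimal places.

0.799

b = Sxy/Sxx = 909.114/1137.714 = 0.799071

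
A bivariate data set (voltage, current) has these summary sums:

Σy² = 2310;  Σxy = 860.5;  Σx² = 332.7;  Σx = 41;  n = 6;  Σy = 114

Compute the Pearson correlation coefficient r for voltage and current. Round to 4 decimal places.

Sxx = Σx² − (Σx)²/n = 332.7 − 280.166667 = 52.533333
Sxy = Σxy − (Σx)(Σy)/n = 860.5 − 779 = 81.5
Syy = Σy² − (Σy)²/n = 2310 − 2166 = 144
r = Sxy/√(Sxx·Syy) = 81.5/√(7564.8) = 81.5/86.975859 = 0.937042

0.9370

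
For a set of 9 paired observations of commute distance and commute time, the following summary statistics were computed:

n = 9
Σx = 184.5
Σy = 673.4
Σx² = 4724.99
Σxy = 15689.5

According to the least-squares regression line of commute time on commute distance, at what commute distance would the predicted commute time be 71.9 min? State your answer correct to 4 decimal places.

Sxx = Σx² − (Σx)²/n = 4724.99 − 3782.25 = 942.74
Sxy = Σxy − (Σx)(Σy)/n = 15689.5 − 13804.7 = 1884.8
b = Sxy/Sxx = 1884.8/942.74 = 1.999279
a = ȳ − b·x̄ = 74.822222 − 1.999279·20.5 = 33.837009
Set a + b·x = 71.9: x = (71.9 − 33.837009) / 1.999279 = 19.038362

19.0384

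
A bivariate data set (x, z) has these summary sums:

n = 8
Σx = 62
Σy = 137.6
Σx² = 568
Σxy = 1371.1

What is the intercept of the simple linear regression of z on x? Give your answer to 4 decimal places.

Sxx = Σx² − (Σx)²/n = 568 − 480.5 = 87.5
Sxy = Σxy − (Σx)(Σy)/n = 1371.1 − 1066.4 = 304.7
b = Sxy/Sxx = 304.7/87.5 = 3.482286
a = ȳ − b·x̄ = 17.2 − 3.482286·7.75 = -9.787714

-9.7877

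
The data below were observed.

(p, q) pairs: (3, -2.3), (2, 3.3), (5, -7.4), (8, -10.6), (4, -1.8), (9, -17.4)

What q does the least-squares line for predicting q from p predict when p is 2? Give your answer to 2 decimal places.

2.03

n = 6, Σx = 31, Σy = -36.2, Σxy = -285.9, Σx² = 199
Sxx = Σx² − (Σx)²/n = 199 − 160.166667 = 38.833333
Sxy = Σxy − (Σx)(Σy)/n = -285.9 − (-187.033333) = -98.866667
b = Sxy/Sxx = -98.866667/38.833333 = -2.545923
a = ȳ − b·x̄ = -6.033333 − (-2.545923)·5.166667 = 7.120601
ŷ(2) = a + b·2 = 7.120601 + (-2.545923)·2 = 2.028755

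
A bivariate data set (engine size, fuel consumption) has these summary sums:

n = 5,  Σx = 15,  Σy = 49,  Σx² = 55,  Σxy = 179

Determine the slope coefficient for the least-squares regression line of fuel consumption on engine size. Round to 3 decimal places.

3.200

Sxx = Σx² − (Σx)²/n = 55 − 45 = 10
Sxy = Σxy − (Σx)(Σy)/n = 179 − 147 = 32
b = Sxy/Sxx = 32/10 = 3.2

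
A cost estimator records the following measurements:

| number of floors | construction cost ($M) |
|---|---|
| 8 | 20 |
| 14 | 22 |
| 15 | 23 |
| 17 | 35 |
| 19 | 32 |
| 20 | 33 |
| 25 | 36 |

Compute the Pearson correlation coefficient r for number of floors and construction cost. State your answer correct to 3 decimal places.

n = 7, Σx = 118, Σy = 201, Σxy = 3576, Σx² = 2160, Σy² = 6047
Sxx = Σx² − (Σx)²/n = 2160 − 1989.142857 = 170.857143
Sxy = Σxy − (Σx)(Σy)/n = 3576 − 3388.285714 = 187.714286
Syy = Σy² − (Σy)²/n = 6047 − 5771.571429 = 275.428571
r = Sxy/√(Sxx·Syy) = 187.714286/√(47058.938776) = 187.714286/216.930723 = 0.865319

0.865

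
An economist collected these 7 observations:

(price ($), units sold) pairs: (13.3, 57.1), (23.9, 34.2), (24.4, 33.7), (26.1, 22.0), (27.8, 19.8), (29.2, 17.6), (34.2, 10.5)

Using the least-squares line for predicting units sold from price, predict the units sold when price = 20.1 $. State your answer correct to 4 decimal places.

n = 7, Σx = 178.9, Σy = 194.9, Σxy = 4396.75, Σx² = 4819.79
Sxx = Σx² − (Σx)²/n = 4819.79 − 4572.172857 = 247.617143
Sxy = Σxy − (Σx)(Σy)/n = 4396.75 − 4981.087143 = -584.337143
b = Sxy/Sxx = -584.337143/247.617143 = -2.359841
a = ȳ − b·x̄ = 27.842857 − (-2.359841)·25.557143 = 88.153657
ŷ(20.1) = a + b·20.1 = 88.153657 + (-2.359841)·20.1 = 40.720848

40.7208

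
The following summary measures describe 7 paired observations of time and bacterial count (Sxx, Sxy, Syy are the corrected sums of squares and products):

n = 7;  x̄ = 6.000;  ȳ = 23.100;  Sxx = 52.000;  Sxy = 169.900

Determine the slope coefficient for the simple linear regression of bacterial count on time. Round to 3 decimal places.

b = Sxy/Sxx = 169.9/52 = 3.267308

3.267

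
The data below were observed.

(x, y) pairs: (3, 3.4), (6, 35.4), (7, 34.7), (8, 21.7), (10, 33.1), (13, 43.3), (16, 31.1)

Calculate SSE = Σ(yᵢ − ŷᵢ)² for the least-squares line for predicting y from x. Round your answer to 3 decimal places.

640.903

n = 7, Σx = 63, Σy = 202.7, Σxy = 2030.6, Σx² = 683, Σy² = 6877.41
Sxx = Σx² − (Σx)²/n = 683 − 567 = 116
Sxy = Σxy − (Σx)(Σy)/n = 2030.6 − 1824.3 = 206.3
Syy = Σy² − (Σy)²/n = 6877.41 − 5869.612857 = 1007.797143
b = Sxy/Sxx = 206.3/116 = 1.778448
SSE = Syy − b·Sxy = 1007.797143 − 1.778448·206.3 = 640.903264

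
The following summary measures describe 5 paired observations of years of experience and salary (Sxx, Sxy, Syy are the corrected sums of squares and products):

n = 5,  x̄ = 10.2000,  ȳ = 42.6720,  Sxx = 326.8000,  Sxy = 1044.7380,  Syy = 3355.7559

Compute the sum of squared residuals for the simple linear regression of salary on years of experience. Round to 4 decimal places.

b = Sxy/Sxx = 1044.738/326.8 = 3.196873
SSE = Syy − b·Sxy = 3355.7559 − 3.196873·1044.738 = 15.861504

15.8615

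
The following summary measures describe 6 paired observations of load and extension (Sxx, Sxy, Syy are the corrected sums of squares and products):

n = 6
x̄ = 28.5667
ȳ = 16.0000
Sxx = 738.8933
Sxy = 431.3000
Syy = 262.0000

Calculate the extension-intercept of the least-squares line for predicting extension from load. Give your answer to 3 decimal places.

-0.675

b = Sxy/Sxx = 431.3/738.8933 = 0.583711
a = ȳ − b·x̄ = 16 − 0.583711·28.5667 = -0.674691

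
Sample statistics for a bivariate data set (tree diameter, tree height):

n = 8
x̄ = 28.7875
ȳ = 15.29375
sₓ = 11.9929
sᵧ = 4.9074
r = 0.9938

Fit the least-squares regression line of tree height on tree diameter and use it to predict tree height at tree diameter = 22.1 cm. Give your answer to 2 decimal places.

12.57

b = r · sᵧ/sₓ = 0.9938 · 4.9074/11.9929 = 0.406655
a = ȳ − b·x̄ = 15.29375 − 0.406655·28.7875 = 3.587166
ŷ(22.1) = a + b·22.1 = 3.587166 + 0.406655·22.1 = 12.574244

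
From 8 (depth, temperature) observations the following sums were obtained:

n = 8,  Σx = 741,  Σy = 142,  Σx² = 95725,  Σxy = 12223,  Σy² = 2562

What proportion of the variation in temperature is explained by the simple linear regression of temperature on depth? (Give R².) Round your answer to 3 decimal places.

0.769

Sxx = Σx² − (Σx)²/n = 95725 − 68635.125 = 27089.875
Sxy = Σxy − (Σx)(Σy)/n = 12223 − 13152.75 = -929.75
Syy = Σy² − (Σy)²/n = 2562 − 2520.5 = 41.5
R² = Sxy²/(Sxx·Syy) = (-929.75)²/(27089.875·41.5) = 0.768913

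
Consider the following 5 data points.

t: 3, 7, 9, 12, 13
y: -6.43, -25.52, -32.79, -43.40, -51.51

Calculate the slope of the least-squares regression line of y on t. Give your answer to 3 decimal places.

n = 5, Σx = 44, Σy = -159.65, Σxy = -1683.47, Σx² = 452
Sxx = Σx² − (Σx)²/n = 452 − 387.2 = 64.8
Sxy = Σxy − (Σx)(Σy)/n = -1683.47 − (-1404.92) = -278.55
b = Sxy/Sxx = -278.55/64.8 = -4.298611

-4.299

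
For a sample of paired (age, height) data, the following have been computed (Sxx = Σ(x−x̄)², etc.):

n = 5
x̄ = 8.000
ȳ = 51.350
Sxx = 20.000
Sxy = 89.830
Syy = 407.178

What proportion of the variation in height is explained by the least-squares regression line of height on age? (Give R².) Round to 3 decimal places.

0.991

R² = Sxy²/(Sxx·Syy) = (89.83)²/(20·407.178) = 0.990897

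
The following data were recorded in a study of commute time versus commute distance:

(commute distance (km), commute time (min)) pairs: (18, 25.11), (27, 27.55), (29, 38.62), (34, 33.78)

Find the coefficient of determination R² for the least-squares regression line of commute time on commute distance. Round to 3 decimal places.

0.512

n = 4, Σx = 108, Σy = 125.06, Σxy = 3464.33, Σx² = 3050, Σy² = 4022.1074
Sxx = Σx² − (Σx)²/n = 3050 − 2916 = 134
Sxy = Σxy − (Σx)(Σy)/n = 3464.33 − 3376.62 = 87.71
Syy = Σy² − (Σy)²/n = 4022.1074 − 3910.0009 = 112.1065
R² = Sxy²/(Sxx·Syy) = (87.71)²/(134·112.1065) = 0.512109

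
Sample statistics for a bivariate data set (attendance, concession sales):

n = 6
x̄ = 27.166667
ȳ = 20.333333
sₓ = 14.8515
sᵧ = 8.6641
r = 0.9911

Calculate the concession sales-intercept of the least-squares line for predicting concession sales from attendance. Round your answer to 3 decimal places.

b = r · sᵧ/sₓ = 0.9911 · 8.6641/14.8515 = 0.578190
a = ȳ − b·x̄ = 20.333333 − 0.578190·27.166667 = 4.625836

4.626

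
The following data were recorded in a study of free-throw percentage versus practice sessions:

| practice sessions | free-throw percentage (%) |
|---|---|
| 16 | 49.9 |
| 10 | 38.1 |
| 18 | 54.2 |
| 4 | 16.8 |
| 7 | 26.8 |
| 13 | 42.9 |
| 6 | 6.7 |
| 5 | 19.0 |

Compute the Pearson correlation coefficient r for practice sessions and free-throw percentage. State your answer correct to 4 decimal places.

n = 8, Σx = 79, Σy = 254.4, Σxy = 3102.7, Σx² = 975, Σy² = 10126.04
Sxx = Σx² − (Σx)²/n = 975 − 780.125 = 194.875
Sxy = Σxy − (Σx)(Σy)/n = 3102.7 − 2512.2 = 590.5
Syy = Σy² − (Σy)²/n = 10126.04 − 8089.92 = 2036.12
r = Sxy/√(Sxx·Syy) = 590.5/√(396788.885) = 590.5/629.911807 = 0.937433

0.9374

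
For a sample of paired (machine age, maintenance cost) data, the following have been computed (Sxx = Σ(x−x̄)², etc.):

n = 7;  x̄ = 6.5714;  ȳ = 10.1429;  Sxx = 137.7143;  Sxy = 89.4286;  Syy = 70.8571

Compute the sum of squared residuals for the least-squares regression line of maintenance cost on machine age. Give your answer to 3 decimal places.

12.784

b = Sxy/Sxx = 89.4286/137.7143 = 0.649378
SSE = Syy − b·Sxy = 70.8571 − 0.649378·89.4286 = 12.784158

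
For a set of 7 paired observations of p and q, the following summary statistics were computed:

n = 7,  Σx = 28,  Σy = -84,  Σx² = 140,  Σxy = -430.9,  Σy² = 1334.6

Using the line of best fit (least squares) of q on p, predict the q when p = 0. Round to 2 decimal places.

1.56

Sxx = Σx² − (Σx)²/n = 140 − 112 = 28
Sxy = Σxy − (Σx)(Σy)/n = -430.9 − (-336) = -94.9
b = Sxy/Sxx = -94.9/28 = -3.389286
a = ȳ − b·x̄ = -12 − (-3.389286)·4 = 1.557143
ŷ(0) = a + b·0 = 1.557143 + (-3.389286)·0 = 1.557143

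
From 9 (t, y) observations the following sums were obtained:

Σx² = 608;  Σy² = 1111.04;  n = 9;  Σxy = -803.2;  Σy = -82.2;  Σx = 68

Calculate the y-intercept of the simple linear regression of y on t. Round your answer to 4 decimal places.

Sxx = Σx² − (Σx)²/n = 608 − 513.777778 = 94.222222
Sxy = Σxy − (Σx)(Σy)/n = -803.2 − (-621.066667) = -182.133333
b = Sxy/Sxx = -182.133333/94.222222 = -1.933019
a = ȳ − b·x̄ = -9.133333 − (-1.933019)·7.555556 = 5.471698

5.4717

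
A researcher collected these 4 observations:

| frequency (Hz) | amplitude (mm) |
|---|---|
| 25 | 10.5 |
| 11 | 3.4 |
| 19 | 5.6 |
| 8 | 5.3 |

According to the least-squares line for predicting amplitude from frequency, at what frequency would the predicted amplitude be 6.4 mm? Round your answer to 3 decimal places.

n = 4, Σx = 63, Σy = 24.8, Σxy = 448.7, Σx² = 1171
Sxx = Σx² − (Σx)²/n = 1171 − 992.25 = 178.75
Sxy = Σxy − (Σx)(Σy)/n = 448.7 − 390.6 = 58.1
b = Sxy/Sxx = 58.1/178.75 = 0.325035
a = ȳ − b·x̄ = 6.2 − 0.325035·15.75 = 1.080699
Set a + b·x = 6.4: x = (6.4 − 1.080699) / 0.325035 = 16.365318

16.365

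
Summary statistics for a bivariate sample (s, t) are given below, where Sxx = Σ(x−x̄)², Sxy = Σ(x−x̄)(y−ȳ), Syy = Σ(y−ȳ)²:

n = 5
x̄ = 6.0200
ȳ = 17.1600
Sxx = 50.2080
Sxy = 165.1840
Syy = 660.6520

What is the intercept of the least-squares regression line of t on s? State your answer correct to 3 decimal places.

-2.646

b = Sxy/Sxx = 165.184/50.208 = 3.289994
a = ȳ − b·x̄ = 17.16 − 3.289994·6.02 = -2.645762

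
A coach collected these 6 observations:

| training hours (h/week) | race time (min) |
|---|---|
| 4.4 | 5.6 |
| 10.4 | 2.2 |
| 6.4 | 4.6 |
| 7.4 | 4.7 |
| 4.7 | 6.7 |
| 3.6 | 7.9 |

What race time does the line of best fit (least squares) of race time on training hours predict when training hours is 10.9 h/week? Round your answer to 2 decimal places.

n = 6, Σx = 36.9, Σy = 31.7, Σxy = 171.67, Σx² = 258.29
Sxx = Σx² − (Σx)²/n = 258.29 − 226.935 = 31.355
Sxy = Σxy − (Σx)(Σy)/n = 171.67 − 194.955 = -23.285
b = Sxy/Sxx = -23.285/31.355 = -0.742625
a = ȳ − b·x̄ = 5.283333 − (-0.742625)·6.15 = 9.850476
ŷ(10.9) = a + b·10.9 = 9.850476 + (-0.742625)·10.9 = 1.755866

1.76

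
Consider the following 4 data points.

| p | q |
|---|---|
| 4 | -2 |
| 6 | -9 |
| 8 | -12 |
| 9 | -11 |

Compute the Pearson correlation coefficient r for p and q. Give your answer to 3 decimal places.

-0.917

n = 4, Σx = 27, Σy = -34, Σxy = -257, Σx² = 197, Σy² = 350
Sxx = Σx² − (Σx)²/n = 197 − 182.25 = 14.75
Sxy = Σxy − (Σx)(Σy)/n = -257 − (-229.5) = -27.5
Syy = Σy² − (Σy)²/n = 350 − 289 = 61
r = Sxy/√(Sxx·Syy) = -27.5/√(899.75) = -27.5/29.995833 = -0.916794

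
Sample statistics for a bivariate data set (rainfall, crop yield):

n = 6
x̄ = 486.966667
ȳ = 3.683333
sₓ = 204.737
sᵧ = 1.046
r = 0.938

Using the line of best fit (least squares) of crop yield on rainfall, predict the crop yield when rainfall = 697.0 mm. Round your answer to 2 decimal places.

4.69

b = r · sᵧ/sₓ = 0.938 · 1.046/204.737 = 0.004792
a = ȳ − b·x̄ = 3.683333 − 0.004792·486.966667 = 1.349674
ŷ(697.0) = a + b·697.0 = 1.349674 + 0.004792·697 = 4.689862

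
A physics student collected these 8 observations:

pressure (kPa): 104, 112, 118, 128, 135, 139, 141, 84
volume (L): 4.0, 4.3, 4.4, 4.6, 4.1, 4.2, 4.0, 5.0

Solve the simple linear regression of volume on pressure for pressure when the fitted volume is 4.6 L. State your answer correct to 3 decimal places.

n = 8, Σx = 961, Σy = 34.6, Σxy = 4126.9, Σx² = 118151
Sxx = Σx² − (Σx)²/n = 118151 − 115440.125 = 2710.875
Sxy = Σxy − (Σx)(Σy)/n = 4126.9 − 4156.325 = -29.425
b = Sxy/Sxx = -29.425/2710.875 = -0.010854
a = ȳ − b·x̄ = 4.325 − (-0.010854)·120.125 = 5.628888
Set a + b·x = 4.6: x = (4.6 − 5.628888) / (-0.010854) = 94.789720

94.790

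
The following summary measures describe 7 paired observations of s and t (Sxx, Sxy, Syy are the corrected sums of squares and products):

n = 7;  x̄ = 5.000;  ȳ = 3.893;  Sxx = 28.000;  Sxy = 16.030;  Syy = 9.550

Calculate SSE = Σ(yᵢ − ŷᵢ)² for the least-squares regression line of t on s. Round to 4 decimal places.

0.3728

b = Sxy/Sxx = 16.03/28 = 0.5725
SSE = Syy − b·Sxy = 9.55 − 0.5725·16.03 = 0.372825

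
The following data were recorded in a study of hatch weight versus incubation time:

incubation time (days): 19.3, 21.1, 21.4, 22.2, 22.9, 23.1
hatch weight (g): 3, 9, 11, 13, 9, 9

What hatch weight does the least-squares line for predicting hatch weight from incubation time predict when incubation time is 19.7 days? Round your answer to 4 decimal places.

5.8464

n = 6, Σx = 130, Σy = 54, Σxy = 1185.8, Σx² = 2826.52
Sxx = Σx² − (Σx)²/n = 2826.52 − 2816.666667 = 9.853333
Sxy = Σxy − (Σx)(Σy)/n = 1185.8 − 1170 = 15.8
b = Sxy/Sxx = 15.8/9.853333 = 1.603518
a = ȳ − b·x̄ = 9 − 1.603518·21.666667 = -25.742896
ŷ(19.7) = a + b·19.7 = -25.742896 + 1.603518·19.7 = 5.846414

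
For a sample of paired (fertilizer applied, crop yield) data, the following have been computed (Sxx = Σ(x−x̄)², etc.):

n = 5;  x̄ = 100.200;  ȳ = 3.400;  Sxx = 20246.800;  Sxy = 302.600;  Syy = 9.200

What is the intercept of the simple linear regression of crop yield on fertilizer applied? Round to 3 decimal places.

1.902

b = Sxy/Sxx = 302.6/20246.8 = 0.014946
a = ȳ − b·x̄ = 3.4 − 0.014946·100.2 = 1.902454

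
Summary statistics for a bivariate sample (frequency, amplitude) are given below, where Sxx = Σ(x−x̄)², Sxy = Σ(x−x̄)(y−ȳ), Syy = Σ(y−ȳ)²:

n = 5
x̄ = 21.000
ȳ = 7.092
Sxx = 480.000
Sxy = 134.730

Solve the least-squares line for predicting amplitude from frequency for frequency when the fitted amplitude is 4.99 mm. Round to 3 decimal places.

b = Sxy/Sxx = 134.73/480 = 0.280687
a = ȳ − b·x̄ = 7.092 − 0.280687·21 = 1.197563
Set a + b·x = 4.99: x = (4.99 − 1.197563) / 0.280687 = 13.511245

13.511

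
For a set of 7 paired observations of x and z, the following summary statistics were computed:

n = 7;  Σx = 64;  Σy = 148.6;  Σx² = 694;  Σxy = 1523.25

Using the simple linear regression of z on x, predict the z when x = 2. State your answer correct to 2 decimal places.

10.43

Sxx = Σx² − (Σx)²/n = 694 − 585.142857 = 108.857143
Sxy = Σxy − (Σx)(Σy)/n = 1523.25 − 1358.628571 = 164.621429
b = Sxy/Sxx = 164.621429/108.857143 = 1.512270
a = ȳ − b·x̄ = 21.228571 − 1.512270·9.142857 = 7.402100
ŷ(2) = a + b·2 = 7.402100 + 1.512270·2 = 10.426640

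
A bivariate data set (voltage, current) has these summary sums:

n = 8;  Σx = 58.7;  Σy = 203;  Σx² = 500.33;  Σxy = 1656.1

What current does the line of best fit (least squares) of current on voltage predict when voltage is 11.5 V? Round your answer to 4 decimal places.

Sxx = Σx² − (Σx)²/n = 500.33 − 430.71125 = 69.61875
Sxy = Σxy − (Σx)(Σy)/n = 1656.1 − 1489.5125 = 166.5875
b = Sxy/Sxx = 166.5875/69.61875 = 2.392854
a = ȳ − b·x̄ = 25.375 − 2.392854·7.3375 = 7.817434
ŷ(11.5) = a + b·11.5 = 7.817434 + 2.392854·11.5 = 35.335255

35.3353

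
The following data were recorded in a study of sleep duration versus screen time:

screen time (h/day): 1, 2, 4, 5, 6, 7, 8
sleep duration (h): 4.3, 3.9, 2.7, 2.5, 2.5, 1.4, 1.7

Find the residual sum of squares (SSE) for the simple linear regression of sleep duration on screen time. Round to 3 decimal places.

n = 7, Σx = 33, Σy = 19, Σxy = 73.8, Σx² = 195, Σy² = 58.34
Sxx = Σx² − (Σx)²/n = 195 − 155.571429 = 39.428571
Sxy = Σxy − (Σx)(Σy)/n = 73.8 − 89.571429 = -15.771429
Syy = Σy² − (Σy)²/n = 58.34 − 51.571429 = 6.768571
b = Sxy/Sxx = -15.771429/39.428571 = -0.4
SSE = Syy − b·Sxy = 6.768571 − (-0.4)·(-15.771429) = 0.46

0.460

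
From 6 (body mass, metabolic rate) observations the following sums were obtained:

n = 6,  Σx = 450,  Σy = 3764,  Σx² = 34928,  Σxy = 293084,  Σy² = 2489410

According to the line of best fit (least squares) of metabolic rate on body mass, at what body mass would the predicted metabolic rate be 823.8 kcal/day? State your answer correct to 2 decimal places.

Sxx = Σx² − (Σx)²/n = 34928 − 33750 = 1178
Sxy = Σxy − (Σx)(Σy)/n = 293084 − 282300 = 10784
b = Sxy/Sxx = 10784/1178 = 9.154499
a = ȳ − b·x̄ = 627.333333 − 9.154499·75 = -59.254103
Set a + b·x = 823.8: x = (823.8 − (-59.254103)) / 9.154499 = 96.461214

96.46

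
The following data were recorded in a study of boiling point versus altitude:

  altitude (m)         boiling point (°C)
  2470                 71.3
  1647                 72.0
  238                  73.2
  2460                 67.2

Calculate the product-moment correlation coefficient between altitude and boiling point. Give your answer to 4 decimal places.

-0.7219

n = 4, Σx = 6815, Σy = 283.7, Σxy = 477428.6, Σx² = 14921753, Σy² = 20141.77
Sxx = Σx² − (Σx)²/n = 14921753 − 11611056.25 = 3310696.75
Sxy = Σxy − (Σx)(Σy)/n = 477428.6 − 483353.875 = -5925.275
Syy = Σy² − (Σy)²/n = 20141.77 − 20121.4225 = 20.3475
r = Sxy/√(Sxx·Syy) = -5925.275/√(67364402.120625) = -5925.275/8207.581990 = -0.721927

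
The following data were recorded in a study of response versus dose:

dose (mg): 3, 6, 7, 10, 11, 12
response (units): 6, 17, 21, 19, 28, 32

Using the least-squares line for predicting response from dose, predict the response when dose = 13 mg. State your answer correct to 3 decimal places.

n = 6, Σx = 49, Σy = 123, Σxy = 1149, Σx² = 459
Sxx = Σx² − (Σx)²/n = 459 − 400.166667 = 58.833333
Sxy = Σxy − (Σx)(Σy)/n = 1149 − 1004.5 = 144.5
b = Sxy/Sxx = 144.5/58.833333 = 2.456091
a = ȳ − b·x̄ = 20.5 − 2.456091·8.166667 = 0.441926
ŷ(13) = a + b·13 = 0.441926 + 2.456091·13 = 32.371105

32.371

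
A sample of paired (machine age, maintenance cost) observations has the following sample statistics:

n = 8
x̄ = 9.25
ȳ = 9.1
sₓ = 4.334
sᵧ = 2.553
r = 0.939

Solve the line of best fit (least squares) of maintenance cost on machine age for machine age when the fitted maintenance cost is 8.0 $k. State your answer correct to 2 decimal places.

b = r · sᵧ/sₓ = 0.939 · 2.553/4.334 = 0.553130
a = ȳ − b·x̄ = 9.1 − 0.553130·9.25 = 3.983544
Set a + b·x = 8.0: x = (8.0 − 3.983544) / 0.553130 = 7.261319

7.26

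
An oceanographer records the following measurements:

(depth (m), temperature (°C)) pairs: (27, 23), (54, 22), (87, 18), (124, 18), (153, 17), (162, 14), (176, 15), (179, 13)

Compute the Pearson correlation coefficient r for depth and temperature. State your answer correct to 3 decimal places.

n = 8, Σx = 962, Σy = 140, Σxy = 15443, Σx² = 139260, Σy² = 2540
Sxx = Σx² − (Σx)²/n = 139260 − 115680.5 = 23579.5
Sxy = Σxy − (Σx)(Σy)/n = 15443 − 16835 = -1392
Syy = Σy² − (Σy)²/n = 2540 − 2450 = 90
r = Sxy/√(Sxx·Syy) = -1392/√(2122155) = -1392/1456.761820 = -0.955544

-0.956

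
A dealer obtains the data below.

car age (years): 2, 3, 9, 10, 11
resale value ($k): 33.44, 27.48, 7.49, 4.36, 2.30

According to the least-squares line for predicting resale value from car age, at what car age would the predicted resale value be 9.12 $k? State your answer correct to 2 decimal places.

n = 5, Σx = 35, Σy = 75.07, Σxy = 285.63, Σx² = 315
Sxx = Σx² − (Σx)²/n = 315 − 245 = 70
Sxy = Σxy − (Σx)(Σy)/n = 285.63 − 525.49 = -239.86
b = Sxy/Sxx = -239.86/70 = -3.426571
a = ȳ − b·x̄ = 15.014 − (-3.426571)·7 = 39
Set a + b·x = 9.12: x = (9.12 − 39) / (-3.426571) = 8.720087

8.72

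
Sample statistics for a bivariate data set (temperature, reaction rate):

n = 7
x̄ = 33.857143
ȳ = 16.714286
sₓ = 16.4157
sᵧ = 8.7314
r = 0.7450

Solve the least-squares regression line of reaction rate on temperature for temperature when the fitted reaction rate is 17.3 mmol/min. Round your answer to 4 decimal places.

35.3352

b = r · sᵧ/sₓ = 0.745 · 8.7314/16.4157 = 0.396260
a = ȳ − b·x̄ = 16.714286 − 0.396260·33.857143 = 3.298039
Set a + b·x = 17.3: x = (17.3 − 3.298039) / 0.396260 = 35.335247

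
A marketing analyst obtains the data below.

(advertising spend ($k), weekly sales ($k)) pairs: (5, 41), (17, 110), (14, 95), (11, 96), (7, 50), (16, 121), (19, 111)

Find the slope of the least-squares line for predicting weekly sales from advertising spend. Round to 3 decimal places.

5.575

n = 7, Σx = 89, Σy = 624, Σxy = 8856, Σx² = 1297
Sxx = Σx² − (Σx)²/n = 1297 − 1131.571429 = 165.428571
Sxy = Σxy − (Σx)(Σy)/n = 8856 − 7933.714286 = 922.285714
b = Sxy/Sxx = 922.285714/165.428571 = 5.575130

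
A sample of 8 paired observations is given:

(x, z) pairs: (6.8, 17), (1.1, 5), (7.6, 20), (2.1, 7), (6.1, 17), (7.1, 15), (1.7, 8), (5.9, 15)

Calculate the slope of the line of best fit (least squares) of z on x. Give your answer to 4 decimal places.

1.9933

n = 8, Σx = 38.4, Σy = 104, Σxy = 600.1, Σx² = 234.94
Sxx = Σx² − (Σx)²/n = 234.94 − 184.32 = 50.62
Sxy = Σxy − (Σx)(Σy)/n = 600.1 − 499.2 = 100.9
b = Sxy/Sxx = 100.9/50.62 = 1.993283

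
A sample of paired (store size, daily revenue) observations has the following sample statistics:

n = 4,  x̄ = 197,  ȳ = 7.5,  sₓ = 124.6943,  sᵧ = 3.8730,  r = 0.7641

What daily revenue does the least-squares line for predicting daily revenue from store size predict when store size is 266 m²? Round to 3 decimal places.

9.138

b = r · sᵧ/sₓ = 0.7641 · 3.873/124.6943 = 0.023733
a = ȳ − b·x̄ = 7.5 − 0.023733·197 = 2.824616
ŷ(266) = a + b·266 = 2.824616 + 0.023733·266 = 9.137571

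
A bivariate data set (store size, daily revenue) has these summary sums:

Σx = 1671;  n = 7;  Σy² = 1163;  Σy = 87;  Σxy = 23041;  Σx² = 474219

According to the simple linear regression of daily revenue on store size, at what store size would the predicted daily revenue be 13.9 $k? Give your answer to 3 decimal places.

Sxx = Σx² − (Σx)²/n = 474219 − 398891.571429 = 75327.428571
Sxy = Σxy − (Σx)(Σy)/n = 23041 − 20768.142857 = 2272.857143
b = Sxy/Sxx = 2272.857143/75327.428571 = 0.030173
a = ȳ − b·x̄ = 12.428571 − 0.030173·238.714286 = 5.225837
Set a + b·x = 13.9: x = (13.9 − 5.225837) / 0.030173 = 287.480629

287.481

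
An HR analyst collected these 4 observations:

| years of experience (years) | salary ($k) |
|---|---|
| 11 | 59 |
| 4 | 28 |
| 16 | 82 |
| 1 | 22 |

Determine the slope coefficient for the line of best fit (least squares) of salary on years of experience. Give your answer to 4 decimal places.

n = 4, Σx = 32, Σy = 191, Σxy = 2095, Σx² = 394
Sxx = Σx² − (Σx)²/n = 394 − 256 = 138
Sxy = Σxy − (Σx)(Σy)/n = 2095 − 1528 = 567
b = Sxy/Sxx = 567/138 = 4.108696

4.1087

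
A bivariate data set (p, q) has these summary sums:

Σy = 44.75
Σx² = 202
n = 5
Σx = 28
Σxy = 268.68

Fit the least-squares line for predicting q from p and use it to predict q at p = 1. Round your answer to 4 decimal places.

7.1100

Sxx = Σx² − (Σx)²/n = 202 − 156.8 = 45.2
Sxy = Σxy − (Σx)(Σy)/n = 268.68 − 250.6 = 18.08
b = Sxy/Sxx = 18.08/45.2 = 0.4
a = ȳ − b·x̄ = 8.95 − 0.4·5.6 = 6.71
ŷ(1) = a + b·1 = 6.71 + 0.4·1 = 7.11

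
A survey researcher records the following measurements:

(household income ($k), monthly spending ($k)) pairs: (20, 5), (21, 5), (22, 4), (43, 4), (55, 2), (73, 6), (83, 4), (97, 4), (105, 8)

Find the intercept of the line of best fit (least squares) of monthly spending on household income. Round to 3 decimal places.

3.691

n = 9, Σx = 519, Σy = 42, Σxy = 2573, Σx² = 38851
Sxx = Σx² − (Σx)²/n = 38851 − 29929 = 8922
Sxy = Σxy − (Σx)(Σy)/n = 2573 − 2422 = 151
b = Sxy/Sxx = 151/8922 = 0.016924
a = ȳ − b·x̄ = 4.666667 − 0.016924·57.666667 = 3.690690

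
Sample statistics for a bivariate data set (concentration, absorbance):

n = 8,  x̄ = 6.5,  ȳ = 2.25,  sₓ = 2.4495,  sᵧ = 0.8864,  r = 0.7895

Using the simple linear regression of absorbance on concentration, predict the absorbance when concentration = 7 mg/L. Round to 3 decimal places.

b = r · sᵧ/sₓ = 0.7895 · 0.8864/2.4495 = 0.285696
a = ȳ − b·x̄ = 2.25 − 0.285696·6.5 = 0.392975
ŷ(7) = a + b·7 = 0.392975 + 0.285696·7 = 2.392848

2.393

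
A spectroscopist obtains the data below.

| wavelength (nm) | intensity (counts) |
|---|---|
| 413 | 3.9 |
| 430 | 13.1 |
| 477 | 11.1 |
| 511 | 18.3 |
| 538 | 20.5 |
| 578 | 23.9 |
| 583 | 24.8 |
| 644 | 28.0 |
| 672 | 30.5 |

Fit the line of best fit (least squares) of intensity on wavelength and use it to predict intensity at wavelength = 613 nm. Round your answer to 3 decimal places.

26.246

n = 9, Σx = 4846, Σy = 174.1, Σxy = 99719.3, Σx² = 2673856
Sxx = Σx² − (Σx)²/n = 2673856 − 2609301.777778 = 64554.222222
Sxy = Σxy − (Σx)(Σy)/n = 99719.3 − 93743.177778 = 5976.122222
b = Sxy/Sxx = 5976.122222/64554.222222 = 0.092575
a = ȳ − b·x̄ = 19.344444 − 0.092575·538.444444 = -30.502176
ŷ(613) = a + b·613 = -30.502176 + 0.092575·613 = 26.246442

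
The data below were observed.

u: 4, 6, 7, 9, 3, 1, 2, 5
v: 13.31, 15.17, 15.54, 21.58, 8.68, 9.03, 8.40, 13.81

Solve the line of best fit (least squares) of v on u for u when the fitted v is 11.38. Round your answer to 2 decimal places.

3.50

n = 8, Σx = 37, Σy = 105.52, Σxy = 568.18, Σx² = 221
Sxx = Σx² − (Σx)²/n = 221 − 171.125 = 49.875
Sxy = Σxy − (Σx)(Σy)/n = 568.18 − 488.03 = 80.15
b = Sxy/Sxx = 80.15/49.875 = 1.607018
a = ȳ − b·x̄ = 13.19 − 1.607018·4.625 = 5.757544
Set a + b·x = 11.38: x = (11.38 − 5.757544) / 1.607018 = 3.498690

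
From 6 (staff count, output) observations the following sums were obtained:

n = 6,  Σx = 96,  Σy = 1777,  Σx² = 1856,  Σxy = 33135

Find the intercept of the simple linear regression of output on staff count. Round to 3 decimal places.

Sxx = Σx² − (Σx)²/n = 1856 − 1536 = 320
Sxy = Σxy − (Σx)(Σy)/n = 33135 − 28432 = 4703
b = Sxy/Sxx = 4703/320 = 14.696875
a = ȳ − b·x̄ = 296.166667 − 14.696875·16 = 61.016667

61.017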